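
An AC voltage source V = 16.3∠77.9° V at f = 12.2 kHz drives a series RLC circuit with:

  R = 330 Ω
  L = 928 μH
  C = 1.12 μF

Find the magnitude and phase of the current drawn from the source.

Step 1 — Angular frequency: ω = 2π·f = 2π·1.22e+04 = 7.665e+04 rad/s.
Step 2 — Component impedances:
  R: Z = R = 330 Ω
  L: Z = jωL = j·7.665e+04·0.000928 = 0 + j71.14 Ω
  C: Z = 1/(jωC) = -j/(ω·C) = 0 - j11.65 Ω
Step 3 — Series combination: Z_total = R + L + C = 330 + j59.49 Ω = 335.3∠10.2° Ω.
Step 4 — Source phasor: V = 16.3∠77.9° V = 3.417 + j15.94 V.
Step 5 — Ohm's law: I = V / Z_total = (3.417 + j15.94) / (330 + j59.49) = 0.01846 + j0.04497 A.
Step 6 — Convert to polar: |I| = 0.04861 A, ∠I = 67.7°.

I = 0.04861∠67.7° A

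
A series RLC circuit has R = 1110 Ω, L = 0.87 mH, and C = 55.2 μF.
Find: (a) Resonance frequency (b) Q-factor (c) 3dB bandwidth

Step 1 — Resonance: ω₀ = 1/√(LC) = 1/√(0.00087·5.52e-05) = 4563 rad/s.
Step 2 — f₀ = ω₀/(2π) = 726.3 Hz.
Step 3 — Series Q: Q = ω₀L/R = 4563·0.00087/1110 = 0.003577.
Step 4 — Bandwidth: Δω = ω₀/Q = 1.276e+06 rad/s; BW = Δω/(2π) = 2.031e+05 Hz.

(a) f₀ = 726.3 Hz  (b) Q = 0.003577  (c) BW = 2.031e+05 Hz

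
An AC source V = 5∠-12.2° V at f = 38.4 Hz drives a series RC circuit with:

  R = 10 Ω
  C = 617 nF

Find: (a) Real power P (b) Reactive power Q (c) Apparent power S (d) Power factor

Step 1 — Angular frequency: ω = 2π·f = 2π·38.4 = 241.3 rad/s.
Step 2 — Component impedances:
  R: Z = R = 10 Ω
  C: Z = 1/(jωC) = -j/(ω·C) = 0 - j6717 Ω
Step 3 — Series combination: Z_total = R + C = 10 - j6717 Ω = 6717∠-89.9° Ω.
Step 4 — Source phasor: V = 5∠-12.2° V = 4.887 - j1.057 V.
Step 5 — Current: I = V / Z = 0.0001584 + j0.0007273 A = 0.0007443∠77.7° A.
Step 6 — Complex power: S = V·I* = 5.54e-06 - j0.003722 VA.
Step 7 — Real power: P = Re(S) = 5.54e-06 W.
Step 8 — Reactive power: Q = Im(S) = -0.003722 VAR.
Step 9 — Apparent power: |S| = 0.003722 VA.
Step 10 — Power factor: PF = P/|S| = 0.001489 (leading).

(a) P = 5.54e-06 W  (b) Q = -0.003722 VAR  (c) S = 0.003722 VA  (d) PF = 0.001489 (leading)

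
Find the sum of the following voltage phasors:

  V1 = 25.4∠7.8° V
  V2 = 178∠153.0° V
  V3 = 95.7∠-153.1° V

Step 1 — Convert each phasor to rectangular form:
  V1 = 25.4·(cos(7.8°) + j·sin(7.8°)) = 25.16 + j3.447 V
  V2 = 178·(cos(153.0°) + j·sin(153.0°)) = -158.6 + j80.81 V
  V3 = 95.7·(cos(-153.1°) + j·sin(-153.1°)) = -85.35 - j43.3 V
Step 2 — Sum components: V_total = -218.8 + j40.96 V.
Step 3 — Convert to polar: |V_total| = 222.6 V, ∠V_total = 169.4°.

V_total = 222.6∠169.4° V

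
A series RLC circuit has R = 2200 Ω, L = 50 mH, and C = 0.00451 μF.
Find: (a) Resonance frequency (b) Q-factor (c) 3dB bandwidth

Step 1 — Resonance: ω₀ = 1/√(LC) = 1/√(0.05·4.51e-09) = 6.659e+04 rad/s.
Step 2 — f₀ = ω₀/(2π) = 1.06e+04 Hz.
Step 3 — Series Q: Q = ω₀L/R = 6.659e+04·0.05/2200 = 1.513.
Step 4 — Bandwidth: Δω = ω₀/Q = 4.4e+04 rad/s; BW = Δω/(2π) = 7003 Hz.

(a) f₀ = 1.06e+04 Hz  (b) Q = 1.513  (c) BW = 7003 Hz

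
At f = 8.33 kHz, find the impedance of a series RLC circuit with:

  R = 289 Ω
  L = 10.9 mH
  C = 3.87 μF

Step 1 — Angular frequency: ω = 2π·f = 2π·8330 = 5.234e+04 rad/s.
Step 2 — Component impedances:
  R: Z = R = 289 Ω
  L: Z = jωL = j·5.234e+04·0.0109 = 0 + j570.5 Ω
  C: Z = 1/(jωC) = -j/(ω·C) = 0 - j4.937 Ω
Step 3 — Series combination: Z_total = R + L + C = 289 + j565.6 Ω = 635.1∠62.9° Ω.

Z = 289 + j565.6 Ω = 635.1∠62.9° Ω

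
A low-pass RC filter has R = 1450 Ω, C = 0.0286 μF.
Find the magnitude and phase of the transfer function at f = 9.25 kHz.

Step 1 — Angular frequency: ω = 2π·9250 = 5.812e+04 rad/s.
Step 2 — Transfer function: H(jω) = 1/(1 + jωRC).
Step 3 — Denominator: 1 + jωRC = 1 + j·5.812e+04·1450·2.86e-08 = 1 + j2.41.
Step 4 — H = 0.1469 - j0.354.
Step 5 — Magnitude: |H| = 0.3832 (-8.3 dB); phase: φ = -67.5°.

|H| = 0.3832 (-8.3 dB), φ = -67.5°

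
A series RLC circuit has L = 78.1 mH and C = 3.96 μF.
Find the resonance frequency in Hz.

Step 1 — Resonance condition Im(Z)=0 gives ω₀ = 1/√(LC).
Step 2 — ω₀ = 1/√(0.0781·3.96e-06) = 1798 rad/s.
Step 3 — f₀ = ω₀/(2π) = 286.2 Hz.

f₀ = 286.2 Hz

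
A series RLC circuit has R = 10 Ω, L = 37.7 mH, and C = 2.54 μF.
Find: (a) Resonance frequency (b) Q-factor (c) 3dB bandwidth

Step 1 — Resonance: ω₀ = 1/√(LC) = 1/√(0.0377·2.54e-06) = 3232 rad/s.
Step 2 — f₀ = ω₀/(2π) = 514.3 Hz.
Step 3 — Series Q: Q = ω₀L/R = 3232·0.0377/10 = 12.18.
Step 4 — Bandwidth: Δω = ω₀/Q = 265.3 rad/s; BW = Δω/(2π) = 42.22 Hz.

(a) f₀ = 514.3 Hz  (b) Q = 12.18  (c) BW = 42.22 Hz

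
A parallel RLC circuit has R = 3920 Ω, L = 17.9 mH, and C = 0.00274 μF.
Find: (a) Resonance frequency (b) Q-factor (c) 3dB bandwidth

Step 1 — Resonance: ω₀ = 1/√(LC) = 1/√(0.0179·2.74e-09) = 1.428e+05 rad/s.
Step 2 — f₀ = ω₀/(2π) = 2.273e+04 Hz.
Step 3 — Parallel Q: Q = R/(ω₀L) = 3920/(1.428e+05·0.0179) = 1.534.
Step 4 — Bandwidth: Δω = ω₀/Q = 9.31e+04 rad/s; BW = Δω/(2π) = 1.482e+04 Hz.

(a) f₀ = 2.273e+04 Hz  (b) Q = 1.534  (c) BW = 1.482e+04 Hz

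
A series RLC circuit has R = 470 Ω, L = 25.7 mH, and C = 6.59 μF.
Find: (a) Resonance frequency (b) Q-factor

Step 1 — Resonance condition Im(Z)=0 gives ω₀ = 1/√(LC).
Step 2 — ω₀ = 1/√(0.0257·6.59e-06) = 2430 rad/s.
Step 3 — f₀ = ω₀/(2π) = 386.7 Hz.
Step 4 — Series Q: Q = ω₀L/R = 2430·0.0257/470 = 0.1329.

(a) f₀ = 386.7 Hz  (b) Q = 0.1329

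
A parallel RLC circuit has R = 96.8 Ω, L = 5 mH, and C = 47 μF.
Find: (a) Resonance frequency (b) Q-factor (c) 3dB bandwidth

Step 1 — Resonance: ω₀ = 1/√(LC) = 1/√(0.005·4.7e-05) = 2063 rad/s.
Step 2 — f₀ = ω₀/(2π) = 328.3 Hz.
Step 3 — Parallel Q: Q = R/(ω₀L) = 96.8/(2063·0.005) = 9.385.
Step 4 — Bandwidth: Δω = ω₀/Q = 219.8 rad/s; BW = Δω/(2π) = 34.98 Hz.

(a) f₀ = 328.3 Hz  (b) Q = 9.385  (c) BW = 34.98 Hz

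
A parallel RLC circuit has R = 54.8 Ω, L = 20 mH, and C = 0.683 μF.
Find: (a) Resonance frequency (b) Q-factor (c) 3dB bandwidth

Step 1 — Resonance: ω₀ = 1/√(LC) = 1/√(0.02·6.83e-07) = 8556 rad/s.
Step 2 — f₀ = ω₀/(2π) = 1362 Hz.
Step 3 — Parallel Q: Q = R/(ω₀L) = 54.8/(8556·0.02) = 0.3202.
Step 4 — Bandwidth: Δω = ω₀/Q = 2.672e+04 rad/s; BW = Δω/(2π) = 4252 Hz.

(a) f₀ = 1362 Hz  (b) Q = 0.3202  (c) BW = 4252 Hz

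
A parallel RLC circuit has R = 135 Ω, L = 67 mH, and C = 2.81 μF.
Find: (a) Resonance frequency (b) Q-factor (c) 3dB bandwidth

Step 1 — Resonance: ω₀ = 1/√(LC) = 1/√(0.067·2.81e-06) = 2305 rad/s.
Step 2 — f₀ = ω₀/(2π) = 366.8 Hz.
Step 3 — Parallel Q: Q = R/(ω₀L) = 135/(2305·0.067) = 0.8743.
Step 4 — Bandwidth: Δω = ω₀/Q = 2636 rad/s; BW = Δω/(2π) = 419.5 Hz.

(a) f₀ = 366.8 Hz  (b) Q = 0.8743  (c) BW = 419.5 Hz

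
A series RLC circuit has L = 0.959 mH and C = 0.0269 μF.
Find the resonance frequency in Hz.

Step 1 — Resonance condition Im(Z)=0 gives ω₀ = 1/√(LC).
Step 2 — ω₀ = 1/√(0.000959·2.69e-08) = 1.969e+05 rad/s.
Step 3 — f₀ = ω₀/(2π) = 3.134e+04 Hz.

f₀ = 3.134e+04 Hz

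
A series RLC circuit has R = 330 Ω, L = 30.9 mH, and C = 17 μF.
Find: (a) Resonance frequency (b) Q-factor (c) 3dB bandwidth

Step 1 — Resonance condition Im(Z)=0 gives ω₀ = 1/√(LC).
Step 2 — ω₀ = 1/√(0.0309·1.7e-05) = 1380 rad/s.
Step 3 — f₀ = ω₀/(2π) = 219.6 Hz.
Step 4 — Series Q: Q = ω₀L/R = 1380·0.0309/330 = 0.1292.
Step 5 — 3dB bandwidth: Δω = ω₀/Q = 1.068e+04 rad/s; BW = Δω/(2π) = 1700 Hz.

(a) f₀ = 219.6 Hz  (b) Q = 0.1292  (c) BW = 1700 Hz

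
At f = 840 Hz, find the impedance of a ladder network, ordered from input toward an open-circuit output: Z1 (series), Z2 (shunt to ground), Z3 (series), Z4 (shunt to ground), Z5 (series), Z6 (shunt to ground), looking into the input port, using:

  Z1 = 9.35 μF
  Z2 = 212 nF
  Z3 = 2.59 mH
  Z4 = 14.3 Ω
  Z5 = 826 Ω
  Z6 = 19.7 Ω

Step 1 — Angular frequency: ω = 2π·f = 2π·840 = 5278 rad/s.
Step 2 — Component impedances:
  Z1: Z = 1/(jωC) = -j/(ω·C) = 0 - j20.26 Ω
  Z2: Z = 1/(jωC) = -j/(ω·C) = 0 - j893.7 Ω
  Z3: Z = jωL = j·5278·0.00259 = 0 + j13.67 Ω
  Z4: Z = R = 14.3 Ω
  Z5: Z = R = 826 Ω
  Z6: Z = R = 19.7 Ω
Step 3 — Ladder network (open output): work backward from the far end, alternating series and parallel combinations. Z_in = 14.5 - j6.614 Ω = 15.94∠-24.5° Ω.

Z = 14.5 - j6.614 Ω = 15.94∠-24.5° Ω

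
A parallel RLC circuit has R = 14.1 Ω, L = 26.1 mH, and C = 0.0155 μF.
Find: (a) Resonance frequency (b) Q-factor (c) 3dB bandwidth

Step 1 — Resonance: ω₀ = 1/√(LC) = 1/√(0.0261·1.55e-08) = 4.972e+04 rad/s.
Step 2 — f₀ = ω₀/(2π) = 7913 Hz.
Step 3 — Parallel Q: Q = R/(ω₀L) = 14.1/(4.972e+04·0.0261) = 0.01087.
Step 4 — Bandwidth: Δω = ω₀/Q = 4.576e+06 rad/s; BW = Δω/(2π) = 7.282e+05 Hz.

(a) f₀ = 7913 Hz  (b) Q = 0.01087  (c) BW = 7.282e+05 Hz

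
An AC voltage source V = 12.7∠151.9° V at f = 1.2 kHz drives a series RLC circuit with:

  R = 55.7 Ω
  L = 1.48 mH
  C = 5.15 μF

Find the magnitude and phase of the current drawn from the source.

Step 1 — Angular frequency: ω = 2π·f = 2π·1200 = 7540 rad/s.
Step 2 — Component impedances:
  R: Z = R = 55.7 Ω
  L: Z = jωL = j·7540·0.00148 = 0 + j11.16 Ω
  C: Z = 1/(jωC) = -j/(ω·C) = 0 - j25.75 Ω
Step 3 — Series combination: Z_total = R + L + C = 55.7 - j14.59 Ω = 57.58∠-14.7° Ω.
Step 4 — Source phasor: V = 12.7∠151.9° V = -11.2 + j5.982 V.
Step 5 — Ohm's law: I = V / Z_total = (-11.2 + j5.982) / (55.7 - j14.59) = -0.2145 + j0.05118 A.
Step 6 — Convert to polar: |I| = 0.2206 A, ∠I = 166.6°.

I = 0.2206∠166.6° A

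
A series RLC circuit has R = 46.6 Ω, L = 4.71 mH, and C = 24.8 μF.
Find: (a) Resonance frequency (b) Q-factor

Step 1 — Resonance condition Im(Z)=0 gives ω₀ = 1/√(LC).
Step 2 — ω₀ = 1/√(0.00471·2.48e-05) = 2926 rad/s.
Step 3 — f₀ = ω₀/(2π) = 465.7 Hz.
Step 4 — Series Q: Q = ω₀L/R = 2926·0.00471/46.6 = 0.2957.

(a) f₀ = 465.7 Hz  (b) Q = 0.2957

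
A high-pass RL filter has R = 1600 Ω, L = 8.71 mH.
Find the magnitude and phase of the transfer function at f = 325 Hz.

Step 1 — Angular frequency: ω = 2π·325 = 2042 rad/s.
Step 2 — Transfer function: H(jω) = jωL/(R + jωL).
Step 3 — Numerator jωL = j·17.79; denominator R + jωL = 1600 + j17.79.
Step 4 — H = 0.0001236 + j0.01111.
Step 5 — Magnitude: |H| = 0.01112 (-39.1 dB); phase: φ = 89.4°.

|H| = 0.01112 (-39.1 dB), φ = 89.4°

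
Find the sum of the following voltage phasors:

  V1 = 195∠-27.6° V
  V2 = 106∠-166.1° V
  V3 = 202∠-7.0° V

Step 1 — Convert each phasor to rectangular form:
  V1 = 195·(cos(-27.6°) + j·sin(-27.6°)) = 172.8 - j90.34 V
  V2 = 106·(cos(-166.1°) + j·sin(-166.1°)) = -102.9 - j25.46 V
  V3 = 202·(cos(-7.0°) + j·sin(-7.0°)) = 200.5 - j24.62 V
Step 2 — Sum components: V_total = 270.4 - j140.4 V.
Step 3 — Convert to polar: |V_total| = 304.7 V, ∠V_total = -27.4°.

V_total = 304.7∠-27.4° V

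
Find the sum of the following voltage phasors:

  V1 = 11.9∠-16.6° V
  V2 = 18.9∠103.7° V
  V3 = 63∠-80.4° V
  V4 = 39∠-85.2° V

Step 1 — Convert each phasor to rectangular form:
  V1 = 11.9·(cos(-16.6°) + j·sin(-16.6°)) = 11.4 - j3.4 V
  V2 = 18.9·(cos(103.7°) + j·sin(103.7°)) = -4.476 + j18.36 V
  V3 = 63·(cos(-80.4°) + j·sin(-80.4°)) = 10.51 - j62.12 V
  V4 = 39·(cos(-85.2°) + j·sin(-85.2°)) = 3.263 - j38.86 V
Step 2 — Sum components: V_total = 20.7 - j86.02 V.
Step 3 — Convert to polar: |V_total| = 88.47 V, ∠V_total = -76.5°.

V_total = 88.47∠-76.5° V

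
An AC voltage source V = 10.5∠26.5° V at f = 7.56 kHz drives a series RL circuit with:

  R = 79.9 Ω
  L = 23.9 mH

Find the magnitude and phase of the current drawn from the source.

Step 1 — Angular frequency: ω = 2π·f = 2π·7560 = 4.75e+04 rad/s.
Step 2 — Component impedances:
  R: Z = R = 79.9 Ω
  L: Z = jωL = j·4.75e+04·0.0239 = 0 + j1135 Ω
Step 3 — Series combination: Z_total = R + L = 79.9 + j1135 Ω = 1138∠86.0° Ω.
Step 4 — Source phasor: V = 10.5∠26.5° V = 9.397 + j4.685 V.
Step 5 — Ohm's law: I = V / Z_total = (9.397 + j4.685) / (79.9 + j1135) = 0.004686 - j0.007947 A.
Step 6 — Convert to polar: |I| = 0.009226 A, ∠I = -59.5°.

I = 0.009226∠-59.5° A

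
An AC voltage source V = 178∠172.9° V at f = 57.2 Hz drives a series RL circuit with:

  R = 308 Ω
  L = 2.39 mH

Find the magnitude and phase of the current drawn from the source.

Step 1 — Angular frequency: ω = 2π·f = 2π·57.2 = 359.4 rad/s.
Step 2 — Component impedances:
  R: Z = R = 308 Ω
  L: Z = jωL = j·359.4·0.00239 = 0 + j0.859 Ω
Step 3 — Series combination: Z_total = R + L = 308 + j0.859 Ω = 308∠0.2° Ω.
Step 4 — Source phasor: V = 178∠172.9° V = -176.6 + j22 V.
Step 5 — Ohm's law: I = V / Z_total = (-176.6 + j22) / (308 + j0.859) = -0.5733 + j0.07303 A.
Step 6 — Convert to polar: |I| = 0.5779 A, ∠I = 172.7°.

I = 0.5779∠172.7° A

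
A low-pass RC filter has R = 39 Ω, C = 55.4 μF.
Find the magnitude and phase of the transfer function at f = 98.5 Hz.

Step 1 — Angular frequency: ω = 2π·98.5 = 618.9 rad/s.
Step 2 — Transfer function: H(jω) = 1/(1 + jωRC).
Step 3 — Denominator: 1 + jωRC = 1 + j·618.9·39·5.54e-05 = 1 + j1.337.
Step 4 — H = 0.3587 - j0.4796.
Step 5 — Magnitude: |H| = 0.5989 (-4.5 dB); phase: φ = -53.2°.

|H| = 0.5989 (-4.5 dB), φ = -53.2°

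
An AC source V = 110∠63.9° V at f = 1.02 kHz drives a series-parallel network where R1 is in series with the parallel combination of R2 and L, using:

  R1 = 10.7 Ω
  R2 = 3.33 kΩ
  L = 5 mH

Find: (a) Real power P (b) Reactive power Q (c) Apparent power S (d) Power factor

Step 1 — Angular frequency: ω = 2π·f = 2π·1020 = 6409 rad/s.
Step 2 — Component impedances:
  R1: Z = R = 10.7 Ω
  R2: Z = R = 3330 Ω
  L: Z = jωL = j·6409·0.005 = 0 + j32.04 Ω
Step 3 — Parallel branch: R2 || L = 1/(1/R2 + 1/L) = 0.3083 + j32.04 Ω.
Step 4 — Series with R1: Z_total = R1 + (R2 || L) = 11.01 + j32.04 Ω = 33.88∠71.0° Ω.
Step 5 — Source phasor: V = 110∠63.9° V = 48.39 + j98.78 V.
Step 6 — Current: I = V / Z = 3.222 - j0.4035 A = 3.247∠-7.1° A.
Step 7 — Complex power: S = V·I* = 116 + j337.8 VA.
Step 8 — Real power: P = Re(S) = 116 W.
Step 9 — Reactive power: Q = Im(S) = 337.8 VAR.
Step 10 — Apparent power: |S| = 357.1 VA.
Step 11 — Power factor: PF = P/|S| = 0.3249 (lagging).

(a) P = 116 W  (b) Q = 337.8 VAR  (c) S = 357.1 VA  (d) PF = 0.3249 (lagging)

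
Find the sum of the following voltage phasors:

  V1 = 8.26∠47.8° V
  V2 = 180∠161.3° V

Step 1 — Convert each phasor to rectangular form:
  V1 = 8.26·(cos(47.8°) + j·sin(47.8°)) = 5.548 + j6.119 V
  V2 = 180·(cos(161.3°) + j·sin(161.3°)) = -170.5 + j57.71 V
Step 2 — Sum components: V_total = -164.9 + j63.83 V.
Step 3 — Convert to polar: |V_total| = 176.9 V, ∠V_total = 158.8°.

V_total = 176.9∠158.8° V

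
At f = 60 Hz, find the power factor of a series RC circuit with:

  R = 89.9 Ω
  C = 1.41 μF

Step 1 — Angular frequency: ω = 2π·f = 2π·60 = 377 rad/s.
Step 2 — Component impedances:
  R: Z = R = 89.9 Ω
  C: Z = 1/(jωC) = -j/(ω·C) = 0 - j1881 Ω
Step 3 — Series combination: Z_total = R + C = 89.9 - j1881 Ω = 1883∠-87.3° Ω.
Step 4 — Power factor: PF = cos(φ) = Re(Z)/|Z| = 89.9/1883.4 = 0.04773.
Step 5 — Type: Im(Z) = -1881 ⇒ leading (phase φ = -87.3°).

PF = 0.04773 (leading, φ = -87.3°)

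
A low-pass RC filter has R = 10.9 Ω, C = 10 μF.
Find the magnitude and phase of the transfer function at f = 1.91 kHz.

Step 1 — Angular frequency: ω = 2π·1910 = 1.2e+04 rad/s.
Step 2 — Transfer function: H(jω) = 1/(1 + jωRC).
Step 3 — Denominator: 1 + jωRC = 1 + j·1.2e+04·10.9·1e-05 = 1 + j1.308.
Step 4 — H = 0.3689 - j0.4825.
Step 5 — Magnitude: |H| = 0.6073 (-4.3 dB); phase: φ = -52.6°.

|H| = 0.6073 (-4.3 dB), φ = -52.6°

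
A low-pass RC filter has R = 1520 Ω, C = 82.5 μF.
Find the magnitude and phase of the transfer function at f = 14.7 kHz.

Step 1 — Angular frequency: ω = 2π·1.47e+04 = 9.236e+04 rad/s.
Step 2 — Transfer function: H(jω) = 1/(1 + jωRC).
Step 3 — Denominator: 1 + jωRC = 1 + j·9.236e+04·1520·8.25e-05 = 1 + j1.158e+04.
Step 4 — H = 7.454e-09 - j8.634e-05.
Step 5 — Magnitude: |H| = 8.634e-05 (-81.3 dB); phase: φ = -90.0°.

|H| = 8.634e-05 (-81.3 dB), φ = -90.0°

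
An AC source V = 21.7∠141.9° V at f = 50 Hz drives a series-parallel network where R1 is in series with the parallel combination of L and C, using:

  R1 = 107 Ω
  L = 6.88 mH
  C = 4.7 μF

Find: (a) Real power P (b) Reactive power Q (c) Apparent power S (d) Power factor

Step 1 — Angular frequency: ω = 2π·f = 2π·50 = 314.2 rad/s.
Step 2 — Component impedances:
  R1: Z = R = 107 Ω
  L: Z = jωL = j·314.2·0.00688 = 0 + j2.161 Ω
  C: Z = 1/(jωC) = -j/(ω·C) = 0 - j677.3 Ω
Step 3 — Parallel branch: L || C = 1/(1/L + 1/C) = 0 + j2.168 Ω.
Step 4 — Series with R1: Z_total = R1 + (L || C) = 107 + j2.168 Ω = 107∠1.2° Ω.
Step 5 — Source phasor: V = 21.7∠141.9° V = -17.08 + j13.39 V.
Step 6 — Current: I = V / Z = -0.157 + j0.1283 A = 0.2028∠140.7° A.
Step 7 — Complex power: S = V·I* = 4.399 + j0.08915 VA.
Step 8 — Real power: P = Re(S) = 4.399 W.
Step 9 — Reactive power: Q = Im(S) = 0.08915 VAR.
Step 10 — Apparent power: |S| = 4.4 VA.
Step 11 — Power factor: PF = P/|S| = 0.9998 (lagging).

(a) P = 4.399 W  (b) Q = 0.08915 VAR  (c) S = 4.4 VA  (d) PF = 0.9998 (lagging)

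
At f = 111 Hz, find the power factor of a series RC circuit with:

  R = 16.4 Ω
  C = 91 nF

Step 1 — Angular frequency: ω = 2π·f = 2π·111 = 697.4 rad/s.
Step 2 — Component impedances:
  R: Z = R = 16.4 Ω
  C: Z = 1/(jωC) = -j/(ω·C) = 0 - j1.576e+04 Ω
Step 3 — Series combination: Z_total = R + C = 16.4 - j1.576e+04 Ω = 1.576e+04∠-89.9° Ω.
Step 4 — Power factor: PF = cos(φ) = Re(Z)/|Z| = 16.4/1.576e+04 = 0.001041.
Step 5 — Type: Im(Z) = -1.576e+04 ⇒ leading (phase φ = -89.9°).

PF = 0.001041 (leading, φ = -89.9°)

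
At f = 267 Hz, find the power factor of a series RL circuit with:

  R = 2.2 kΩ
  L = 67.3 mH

Step 1 — Angular frequency: ω = 2π·f = 2π·267 = 1678 rad/s.
Step 2 — Component impedances:
  R: Z = R = 2200 Ω
  L: Z = jωL = j·1678·0.0673 = 0 + j112.9 Ω
Step 3 — Series combination: Z_total = R + L = 2200 + j112.9 Ω = 2203∠2.9° Ω.
Step 4 — Power factor: PF = cos(φ) = Re(Z)/|Z| = 2200/2202.9 = 0.9987.
Step 5 — Type: Im(Z) = 112.9 ⇒ lagging (phase φ = 2.9°).

PF = 0.9987 (lagging, φ = 2.9°)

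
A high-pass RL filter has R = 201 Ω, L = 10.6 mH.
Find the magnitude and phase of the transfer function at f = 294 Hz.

Step 1 — Angular frequency: ω = 2π·294 = 1847 rad/s.
Step 2 — Transfer function: H(jω) = jωL/(R + jωL).
Step 3 — Numerator jωL = j·19.58; denominator R + jωL = 201 + j19.58.
Step 4 — H = 0.009401 + j0.0965.
Step 5 — Magnitude: |H| = 0.09696 (-20.3 dB); phase: φ = 84.4°.

|H| = 0.09696 (-20.3 dB), φ = 84.4°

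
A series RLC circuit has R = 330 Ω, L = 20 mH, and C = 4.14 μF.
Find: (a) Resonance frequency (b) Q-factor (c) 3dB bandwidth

Step 1 — Resonance condition Im(Z)=0 gives ω₀ = 1/√(LC).
Step 2 — ω₀ = 1/√(0.02·4.14e-06) = 3475 rad/s.
Step 3 — f₀ = ω₀/(2π) = 553.1 Hz.
Step 4 — Series Q: Q = ω₀L/R = 3475·0.02/330 = 0.2106.
Step 5 — 3dB bandwidth: Δω = ω₀/Q = 1.65e+04 rad/s; BW = Δω/(2π) = 2626 Hz.

(a) f₀ = 553.1 Hz  (b) Q = 0.2106  (c) BW = 2626 Hz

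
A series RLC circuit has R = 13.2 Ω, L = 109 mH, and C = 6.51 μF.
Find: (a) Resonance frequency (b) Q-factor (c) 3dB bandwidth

Step 1 — Resonance: ω₀ = 1/√(LC) = 1/√(0.109·6.51e-06) = 1187 rad/s.
Step 2 — f₀ = ω₀/(2π) = 188.9 Hz.
Step 3 — Series Q: Q = ω₀L/R = 1187·0.109/13.2 = 9.803.
Step 4 — Bandwidth: Δω = ω₀/Q = 121.1 rad/s; BW = Δω/(2π) = 19.27 Hz.

(a) f₀ = 188.9 Hz  (b) Q = 9.803  (c) BW = 19.27 Hz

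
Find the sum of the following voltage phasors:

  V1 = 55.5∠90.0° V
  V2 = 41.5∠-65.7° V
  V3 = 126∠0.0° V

Step 1 — Convert each phasor to rectangular form:
  V1 = 55.5·(cos(90.0°) + j·sin(90.0°)) = 0 + j55.5 V
  V2 = 41.5·(cos(-65.7°) + j·sin(-65.7°)) = 17.08 - j37.82 V
  V3 = 126·(cos(0.0°) + j·sin(0.0°)) = 126 V
Step 2 — Sum components: V_total = 143.1 + j17.68 V.
Step 3 — Convert to polar: |V_total| = 144.2 V, ∠V_total = 7.0°.

V_total = 144.2∠7.0° V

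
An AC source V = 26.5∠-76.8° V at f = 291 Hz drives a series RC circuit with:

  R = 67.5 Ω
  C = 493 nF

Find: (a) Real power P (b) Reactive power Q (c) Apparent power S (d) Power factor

Step 1 — Angular frequency: ω = 2π·f = 2π·291 = 1828 rad/s.
Step 2 — Component impedances:
  R: Z = R = 67.5 Ω
  C: Z = 1/(jωC) = -j/(ω·C) = 0 - j1109 Ω
Step 3 — Series combination: Z_total = R + C = 67.5 - j1109 Ω = 1111∠-86.5° Ω.
Step 4 — Source phasor: V = 26.5∠-76.8° V = 6.051 - j25.8 V.
Step 5 — Current: I = V / Z = 0.0235 + j0.004025 A = 0.02384∠9.7° A.
Step 6 — Complex power: S = V·I* = 0.03837 - j0.6307 VA.
Step 7 — Real power: P = Re(S) = 0.03837 W.
Step 8 — Reactive power: Q = Im(S) = -0.6307 VAR.
Step 9 — Apparent power: |S| = 0.6318 VA.
Step 10 — Power factor: PF = P/|S| = 0.06073 (leading).

(a) P = 0.03837 W  (b) Q = -0.6307 VAR  (c) S = 0.6318 VA  (d) PF = 0.06073 (leading)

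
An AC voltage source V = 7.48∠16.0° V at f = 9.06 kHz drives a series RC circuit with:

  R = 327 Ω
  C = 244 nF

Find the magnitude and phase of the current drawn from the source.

Step 1 — Angular frequency: ω = 2π·f = 2π·9060 = 5.693e+04 rad/s.
Step 2 — Component impedances:
  R: Z = R = 327 Ω
  C: Z = 1/(jωC) = -j/(ω·C) = 0 - j71.99 Ω
Step 3 — Series combination: Z_total = R + C = 327 - j71.99 Ω = 334.8∠-12.4° Ω.
Step 4 — Source phasor: V = 7.48∠16.0° V = 7.19 + j2.062 V.
Step 5 — Ohm's law: I = V / Z_total = (7.19 + j2.062) / (327 - j71.99) = 0.01965 + j0.01063 A.
Step 6 — Convert to polar: |I| = 0.02234 A, ∠I = 28.4°.

I = 0.02234∠28.4° A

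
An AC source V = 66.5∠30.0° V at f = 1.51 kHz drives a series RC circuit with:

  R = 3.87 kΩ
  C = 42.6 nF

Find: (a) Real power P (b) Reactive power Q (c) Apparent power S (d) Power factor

Step 1 — Angular frequency: ω = 2π·f = 2π·1510 = 9488 rad/s.
Step 2 — Component impedances:
  R: Z = R = 3870 Ω
  C: Z = 1/(jωC) = -j/(ω·C) = 0 - j2474 Ω
Step 3 — Series combination: Z_total = R + C = 3870 - j2474 Ω = 4593∠-32.6° Ω.
Step 4 — Source phasor: V = 66.5∠30.0° V = 57.59 + j33.25 V.
Step 5 — Current: I = V / Z = 0.006664 + j0.01285 A = 0.01448∠62.6° A.
Step 6 — Complex power: S = V·I* = 0.8112 - j0.5186 VA.
Step 7 — Real power: P = Re(S) = 0.8112 W.
Step 8 — Reactive power: Q = Im(S) = -0.5186 VAR.
Step 9 — Apparent power: |S| = 0.9628 VA.
Step 10 — Power factor: PF = P/|S| = 0.8425 (leading).

(a) P = 0.8112 W  (b) Q = -0.5186 VAR  (c) S = 0.9628 VA  (d) PF = 0.8425 (leading)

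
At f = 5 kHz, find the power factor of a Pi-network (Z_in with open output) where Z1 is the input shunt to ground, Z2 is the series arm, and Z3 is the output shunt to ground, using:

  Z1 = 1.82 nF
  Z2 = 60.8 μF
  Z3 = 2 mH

Step 1 — Angular frequency: ω = 2π·f = 2π·5000 = 3.142e+04 rad/s.
Step 2 — Component impedances:
  Z1: Z = 1/(jωC) = -j/(ω·C) = 0 - j1.749e+04 Ω
  Z2: Z = 1/(jωC) = -j/(ω·C) = 0 - j0.5235 Ω
  Z3: Z = jωL = j·3.142e+04·0.002 = 0 + j62.83 Ω
Step 3 — With open output, the series arm Z2 and the output shunt Z3 appear in series to ground: Z2 + Z3 = 0 + j62.31 Ω.
Step 4 — Parallel with input shunt Z1: Z_in = Z1 || (Z2 + Z3) = 0 + j62.53 Ω = 62.53∠90.0° Ω.
Step 5 — Power factor: PF = cos(φ) = Re(Z)/|Z| = -0/62.53 = -0.
Step 6 — Type: Im(Z) = 62.53 ⇒ lagging (phase φ = 90.0°).

PF = -0 (lagging, φ = 90.0°)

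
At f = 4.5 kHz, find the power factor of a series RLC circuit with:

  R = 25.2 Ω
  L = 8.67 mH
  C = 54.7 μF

Step 1 — Angular frequency: ω = 2π·f = 2π·4500 = 2.827e+04 rad/s.
Step 2 — Component impedances:
  R: Z = R = 25.2 Ω
  L: Z = jωL = j·2.827e+04·0.00867 = 0 + j245.1 Ω
  C: Z = 1/(jωC) = -j/(ω·C) = 0 - j0.6466 Ω
Step 3 — Series combination: Z_total = R + L + C = 25.2 + j244.5 Ω = 245.8∠84.1° Ω.
Step 4 — Power factor: PF = cos(φ) = Re(Z)/|Z| = 25.2/245.8 = 0.1025.
Step 5 — Type: Im(Z) = 244.5 ⇒ lagging (phase φ = 84.1°).

PF = 0.1025 (lagging, φ = 84.1°)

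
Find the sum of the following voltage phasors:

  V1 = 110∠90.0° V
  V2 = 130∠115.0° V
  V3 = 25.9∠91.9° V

Step 1 — Convert each phasor to rectangular form:
  V1 = 110·(cos(90.0°) + j·sin(90.0°)) = 0 + j110 V
  V2 = 130·(cos(115.0°) + j·sin(115.0°)) = -54.94 + j117.8 V
  V3 = 25.9·(cos(91.9°) + j·sin(91.9°)) = -0.8587 + j25.89 V
Step 2 — Sum components: V_total = -55.8 + j253.7 V.
Step 3 — Convert to polar: |V_total| = 259.8 V, ∠V_total = 102.4°.

V_total = 259.8∠102.4° V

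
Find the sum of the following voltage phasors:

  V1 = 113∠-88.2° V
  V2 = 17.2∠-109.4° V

Step 1 — Convert each phasor to rectangular form:
  V1 = 113·(cos(-88.2°) + j·sin(-88.2°)) = 3.549 - j112.9 V
  V2 = 17.2·(cos(-109.4°) + j·sin(-109.4°)) = -5.713 - j16.22 V
Step 2 — Sum components: V_total = -2.164 - j129.2 V.
Step 3 — Convert to polar: |V_total| = 129.2 V, ∠V_total = -91.0°.

V_total = 129.2∠-91.0° V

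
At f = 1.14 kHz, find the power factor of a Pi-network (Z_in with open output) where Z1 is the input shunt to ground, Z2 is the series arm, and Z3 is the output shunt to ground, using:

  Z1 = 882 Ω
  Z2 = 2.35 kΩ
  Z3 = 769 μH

Step 1 — Angular frequency: ω = 2π·f = 2π·1140 = 7163 rad/s.
Step 2 — Component impedances:
  Z1: Z = R = 882 Ω
  Z2: Z = R = 2350 Ω
  Z3: Z = jωL = j·7163·0.000769 = 0 + j5.508 Ω
Step 3 — With open output, the series arm Z2 and the output shunt Z3 appear in series to ground: Z2 + Z3 = 2350 + j5.508 Ω.
Step 4 — Parallel with input shunt Z1: Z_in = Z1 || (Z2 + Z3) = 641.3 + j0.4102 Ω = 641.3∠0.0° Ω.
Step 5 — Power factor: PF = cos(φ) = Re(Z)/|Z| = 641.3/641.3 = 1.
Step 6 — Type: Im(Z) = 0.4102 ⇒ lagging (phase φ = 0.0°).

PF = 1 (lagging, φ = 0.0°)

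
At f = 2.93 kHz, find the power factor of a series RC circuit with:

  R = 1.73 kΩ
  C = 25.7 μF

Step 1 — Angular frequency: ω = 2π·f = 2π·2930 = 1.841e+04 rad/s.
Step 2 — Component impedances:
  R: Z = R = 1730 Ω
  C: Z = 1/(jωC) = -j/(ω·C) = 0 - j2.114 Ω
Step 3 — Series combination: Z_total = R + C = 1730 - j2.114 Ω = 1730∠-0.1° Ω.
Step 4 — Power factor: PF = cos(φ) = Re(Z)/|Z| = 1730/1730 = 1.
Step 5 — Type: Im(Z) = -2.114 ⇒ leading (phase φ = -0.1°).

PF = 1 (leading, φ = -0.1°)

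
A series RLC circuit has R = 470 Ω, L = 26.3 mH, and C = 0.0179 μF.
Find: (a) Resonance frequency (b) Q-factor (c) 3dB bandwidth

Step 1 — Resonance condition Im(Z)=0 gives ω₀ = 1/√(LC).
Step 2 — ω₀ = 1/√(0.0263·1.79e-08) = 4.609e+04 rad/s.
Step 3 — f₀ = ω₀/(2π) = 7335 Hz.
Step 4 — Series Q: Q = ω₀L/R = 4.609e+04·0.0263/470 = 2.579.
Step 5 — 3dB bandwidth: Δω = ω₀/Q = 1.787e+04 rad/s; BW = Δω/(2π) = 2844 Hz.

(a) f₀ = 7335 Hz  (b) Q = 2.579  (c) BW = 2844 Hz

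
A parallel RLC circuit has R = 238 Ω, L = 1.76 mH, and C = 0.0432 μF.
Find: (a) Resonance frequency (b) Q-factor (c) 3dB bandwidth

Step 1 — Resonance: ω₀ = 1/√(LC) = 1/√(0.00176·4.32e-08) = 1.147e+05 rad/s.
Step 2 — f₀ = ω₀/(2π) = 1.825e+04 Hz.
Step 3 — Parallel Q: Q = R/(ω₀L) = 238/(1.147e+05·0.00176) = 1.179.
Step 4 — Bandwidth: Δω = ω₀/Q = 9.726e+04 rad/s; BW = Δω/(2π) = 1.548e+04 Hz.

(a) f₀ = 1.825e+04 Hz  (b) Q = 1.179  (c) BW = 1.548e+04 Hz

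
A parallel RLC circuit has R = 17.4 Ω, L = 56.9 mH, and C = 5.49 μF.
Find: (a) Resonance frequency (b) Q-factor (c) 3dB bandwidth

Step 1 — Resonance: ω₀ = 1/√(LC) = 1/√(0.0569·5.49e-06) = 1789 rad/s.
Step 2 — f₀ = ω₀/(2π) = 284.8 Hz.
Step 3 — Parallel Q: Q = R/(ω₀L) = 17.4/(1789·0.0569) = 0.1709.
Step 4 — Bandwidth: Δω = ω₀/Q = 1.047e+04 rad/s; BW = Δω/(2π) = 1666 Hz.

(a) f₀ = 284.8 Hz  (b) Q = 0.1709  (c) BW = 1666 Hz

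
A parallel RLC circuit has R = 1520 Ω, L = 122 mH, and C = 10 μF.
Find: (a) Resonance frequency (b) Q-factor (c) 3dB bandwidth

Step 1 — Resonance: ω₀ = 1/√(LC) = 1/√(0.122·1e-05) = 905.4 rad/s.
Step 2 — f₀ = ω₀/(2π) = 144.1 Hz.
Step 3 — Parallel Q: Q = R/(ω₀L) = 1520/(905.4·0.122) = 13.76.
Step 4 — Bandwidth: Δω = ω₀/Q = 65.79 rad/s; BW = Δω/(2π) = 10.47 Hz.

(a) f₀ = 144.1 Hz  (b) Q = 13.76  (c) BW = 10.47 Hz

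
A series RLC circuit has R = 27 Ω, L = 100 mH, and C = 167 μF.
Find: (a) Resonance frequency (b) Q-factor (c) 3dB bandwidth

Step 1 — Resonance: ω₀ = 1/√(LC) = 1/√(0.1·0.000167) = 244.7 rad/s.
Step 2 — f₀ = ω₀/(2π) = 38.95 Hz.
Step 3 — Series Q: Q = ω₀L/R = 244.7·0.1/27 = 0.9063.
Step 4 — Bandwidth: Δω = ω₀/Q = 270 rad/s; BW = Δω/(2π) = 42.97 Hz.

(a) f₀ = 38.95 Hz  (b) Q = 0.9063  (c) BW = 42.97 Hz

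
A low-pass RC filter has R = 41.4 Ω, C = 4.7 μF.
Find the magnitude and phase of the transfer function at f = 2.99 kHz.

Step 1 — Angular frequency: ω = 2π·2990 = 1.879e+04 rad/s.
Step 2 — Transfer function: H(jω) = 1/(1 + jωRC).
Step 3 — Denominator: 1 + jωRC = 1 + j·1.879e+04·41.4·4.7e-06 = 1 + j3.656.
Step 4 — H = 0.06962 - j0.2545.
Step 5 — Magnitude: |H| = 0.2639 (-11.6 dB); phase: φ = -74.7°.

|H| = 0.2639 (-11.6 dB), φ = -74.7°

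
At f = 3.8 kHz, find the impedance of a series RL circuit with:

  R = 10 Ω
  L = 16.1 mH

Step 1 — Angular frequency: ω = 2π·f = 2π·3800 = 2.388e+04 rad/s.
Step 2 — Component impedances:
  R: Z = R = 10 Ω
  L: Z = jωL = j·2.388e+04·0.0161 = 0 + j384.4 Ω
Step 3 — Series combination: Z_total = R + L = 10 + j384.4 Ω = 384.5∠88.5° Ω.

Z = 10 + j384.4 Ω = 384.5∠88.5° Ω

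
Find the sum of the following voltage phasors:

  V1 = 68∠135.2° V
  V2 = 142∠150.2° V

Step 1 — Convert each phasor to rectangular form:
  V1 = 68·(cos(135.2°) + j·sin(135.2°)) = -48.25 + j47.92 V
  V2 = 142·(cos(150.2°) + j·sin(150.2°)) = -123.2 + j70.57 V
Step 2 — Sum components: V_total = -171.5 + j118.5 V.
Step 3 — Convert to polar: |V_total| = 208.4 V, ∠V_total = 145.4°.

V_total = 208.4∠145.4° V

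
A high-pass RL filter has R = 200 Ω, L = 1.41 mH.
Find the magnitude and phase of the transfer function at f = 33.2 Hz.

Step 1 — Angular frequency: ω = 2π·33.2 = 208.6 rad/s.
Step 2 — Transfer function: H(jω) = jωL/(R + jωL).
Step 3 — Numerator jωL = j·0.2941; denominator R + jωL = 200 + j0.2941.
Step 4 — H = 2.163e-06 + j0.001471.
Step 5 — Magnitude: |H| = 0.001471 (-56.6 dB); phase: φ = 89.9°.

|H| = 0.001471 (-56.6 dB), φ = 89.9°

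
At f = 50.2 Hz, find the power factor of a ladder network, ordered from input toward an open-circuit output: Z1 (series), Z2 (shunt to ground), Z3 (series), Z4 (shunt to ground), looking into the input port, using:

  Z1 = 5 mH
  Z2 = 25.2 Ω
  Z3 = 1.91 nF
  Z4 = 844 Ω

Step 1 — Angular frequency: ω = 2π·f = 2π·50.2 = 315.4 rad/s.
Step 2 — Component impedances:
  Z1: Z = jωL = j·315.4·0.005 = 0 + j1.577 Ω
  Z2: Z = R = 25.2 Ω
  Z3: Z = 1/(jωC) = -j/(ω·C) = 0 - j1.66e+06 Ω
  Z4: Z = R = 844 Ω
Step 3 — Ladder network (open output): work backward from the far end, alternating series and parallel combinations. Z_in = 25.2 + j1.577 Ω = 25.25∠3.6° Ω.
Step 4 — Power factor: PF = cos(φ) = Re(Z)/|Z| = 25.2/25.25 = 0.998.
Step 5 — Type: Im(Z) = 1.577 ⇒ lagging (phase φ = 3.6°).

PF = 0.998 (lagging, φ = 3.6°)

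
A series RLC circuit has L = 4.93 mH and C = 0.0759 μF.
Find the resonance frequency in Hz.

Step 1 — Resonance condition Im(Z)=0 gives ω₀ = 1/√(LC).
Step 2 — ω₀ = 1/√(0.00493·7.59e-08) = 5.17e+04 rad/s.
Step 3 — f₀ = ω₀/(2π) = 8228 Hz.

f₀ = 8228 Hz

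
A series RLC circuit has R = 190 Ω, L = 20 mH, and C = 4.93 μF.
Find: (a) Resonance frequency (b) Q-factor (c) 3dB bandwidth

Step 1 — Resonance: ω₀ = 1/√(LC) = 1/√(0.02·4.93e-06) = 3185 rad/s.
Step 2 — f₀ = ω₀/(2π) = 506.9 Hz.
Step 3 — Series Q: Q = ω₀L/R = 3185·0.02/190 = 0.3352.
Step 4 — Bandwidth: Δω = ω₀/Q = 9500 rad/s; BW = Δω/(2π) = 1512 Hz.

(a) f₀ = 506.9 Hz  (b) Q = 0.3352  (c) BW = 1512 Hz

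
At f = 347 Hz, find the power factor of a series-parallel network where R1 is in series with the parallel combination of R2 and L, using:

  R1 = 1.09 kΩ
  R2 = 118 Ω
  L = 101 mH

Step 1 — Angular frequency: ω = 2π·f = 2π·347 = 2180 rad/s.
Step 2 — Component impedances:
  R1: Z = R = 1090 Ω
  R2: Z = R = 118 Ω
  L: Z = jωL = j·2180·0.101 = 0 + j220.2 Ω
Step 3 — Parallel branch: R2 || L = 1/(1/R2 + 1/L) = 91.68 + j49.13 Ω.
Step 4 — Series with R1: Z_total = R1 + (R2 || L) = 1182 + j49.13 Ω = 1183∠2.4° Ω.
Step 5 — Power factor: PF = cos(φ) = Re(Z)/|Z| = 1181.68/1182.7 = 0.9991.
Step 6 — Type: Im(Z) = 49.13 ⇒ lagging (phase φ = 2.4°).

PF = 0.9991 (lagging, φ = 2.4°)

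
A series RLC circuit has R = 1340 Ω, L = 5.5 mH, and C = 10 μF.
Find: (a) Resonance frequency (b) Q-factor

Step 1 — Resonance condition Im(Z)=0 gives ω₀ = 1/√(LC).
Step 2 — ω₀ = 1/√(0.0055·1e-05) = 4264 rad/s.
Step 3 — f₀ = ω₀/(2π) = 678.6 Hz.
Step 4 — Series Q: Q = ω₀L/R = 4264·0.0055/1340 = 0.0175.

(a) f₀ = 678.6 Hz  (b) Q = 0.0175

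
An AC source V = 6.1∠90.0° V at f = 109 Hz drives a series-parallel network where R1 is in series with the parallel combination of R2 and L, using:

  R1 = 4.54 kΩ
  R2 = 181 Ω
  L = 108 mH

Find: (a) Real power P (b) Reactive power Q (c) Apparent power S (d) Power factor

Step 1 — Angular frequency: ω = 2π·f = 2π·109 = 684.9 rad/s.
Step 2 — Component impedances:
  R1: Z = R = 4540 Ω
  R2: Z = R = 181 Ω
  L: Z = jωL = j·684.9·0.108 = 0 + j73.97 Ω
Step 3 — Parallel branch: R2 || L = 1/(1/R2 + 1/L) = 25.9 + j63.38 Ω.
Step 4 — Series with R1: Z_total = R1 + (R2 || L) = 4566 + j63.38 Ω = 4566∠0.8° Ω.
Step 5 — Source phasor: V = 6.1∠90.0° V = 0 + j6.1 V.
Step 6 — Current: I = V / Z = 1.854e-05 + j0.001336 A = 0.001336∠89.2° A.
Step 7 — Complex power: S = V·I* = 0.008148 + j0.0001131 VA.
Step 8 — Real power: P = Re(S) = 0.008148 W.
Step 9 — Reactive power: Q = Im(S) = 0.0001131 VAR.
Step 10 — Apparent power: |S| = 0.008149 VA.
Step 11 — Power factor: PF = P/|S| = 0.9999 (lagging).

(a) P = 0.008148 W  (b) Q = 0.0001131 VAR  (c) S = 0.008149 VA  (d) PF = 0.9999 (lagging)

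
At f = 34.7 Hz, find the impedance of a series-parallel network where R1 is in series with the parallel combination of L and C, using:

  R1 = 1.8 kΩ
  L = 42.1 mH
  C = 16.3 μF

Step 1 — Angular frequency: ω = 2π·f = 2π·34.7 = 218 rad/s.
Step 2 — Component impedances:
  R1: Z = R = 1800 Ω
  L: Z = jωL = j·218·0.0421 = 0 + j9.179 Ω
  C: Z = 1/(jωC) = -j/(ω·C) = 0 - j281.4 Ω
Step 3 — Parallel branch: L || C = 1/(1/L + 1/C) = 0 + j9.488 Ω.
Step 4 — Series with R1: Z_total = R1 + (L || C) = 1800 + j9.488 Ω = 1800∠0.3° Ω.

Z = 1800 + j9.488 Ω = 1800∠0.3° Ω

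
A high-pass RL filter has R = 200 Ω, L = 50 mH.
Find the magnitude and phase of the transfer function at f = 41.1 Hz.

Step 1 — Angular frequency: ω = 2π·41.1 = 258.2 rad/s.
Step 2 — Transfer function: H(jω) = jωL/(R + jωL).
Step 3 — Numerator jωL = j·12.91; denominator R + jωL = 200 + j12.91.
Step 4 — H = 0.004151 + j0.06429.
Step 5 — Magnitude: |H| = 0.06443 (-23.8 dB); phase: φ = 86.3°.

|H| = 0.06443 (-23.8 dB), φ = 86.3°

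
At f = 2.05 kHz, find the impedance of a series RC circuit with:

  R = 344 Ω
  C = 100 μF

Step 1 — Angular frequency: ω = 2π·f = 2π·2050 = 1.288e+04 rad/s.
Step 2 — Component impedances:
  R: Z = R = 344 Ω
  C: Z = 1/(jωC) = -j/(ω·C) = 0 - j0.7764 Ω
Step 3 — Series combination: Z_total = R + C = 344 - j0.7764 Ω = 344∠-0.1° Ω.

Z = 344 - j0.7764 Ω = 344∠-0.1° Ω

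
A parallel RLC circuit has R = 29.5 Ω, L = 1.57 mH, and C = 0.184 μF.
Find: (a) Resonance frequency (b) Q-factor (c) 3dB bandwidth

Step 1 — Resonance: ω₀ = 1/√(LC) = 1/√(0.00157·1.84e-07) = 5.884e+04 rad/s.
Step 2 — f₀ = ω₀/(2π) = 9364 Hz.
Step 3 — Parallel Q: Q = R/(ω₀L) = 29.5/(5.884e+04·0.00157) = 0.3194.
Step 4 — Bandwidth: Δω = ω₀/Q = 1.842e+05 rad/s; BW = Δω/(2π) = 2.932e+04 Hz.

(a) f₀ = 9364 Hz  (b) Q = 0.3194  (c) BW = 2.932e+04 Hz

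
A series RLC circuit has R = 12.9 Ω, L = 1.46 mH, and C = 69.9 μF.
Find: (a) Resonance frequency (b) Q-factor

Step 1 — Resonance condition Im(Z)=0 gives ω₀ = 1/√(LC).
Step 2 — ω₀ = 1/√(0.00146·6.99e-05) = 3130 rad/s.
Step 3 — f₀ = ω₀/(2π) = 498.2 Hz.
Step 4 — Series Q: Q = ω₀L/R = 3130·0.00146/12.9 = 0.3543.

(a) f₀ = 498.2 Hz  (b) Q = 0.3543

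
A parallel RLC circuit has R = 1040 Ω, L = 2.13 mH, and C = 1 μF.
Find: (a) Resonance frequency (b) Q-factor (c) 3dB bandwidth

Step 1 — Resonance: ω₀ = 1/√(LC) = 1/√(0.00213·1e-06) = 2.167e+04 rad/s.
Step 2 — f₀ = ω₀/(2π) = 3449 Hz.
Step 3 — Parallel Q: Q = R/(ω₀L) = 1040/(2.167e+04·0.00213) = 22.53.
Step 4 — Bandwidth: Δω = ω₀/Q = 961.5 rad/s; BW = Δω/(2π) = 153 Hz.

(a) f₀ = 3449 Hz  (b) Q = 22.53  (c) BW = 153 Hz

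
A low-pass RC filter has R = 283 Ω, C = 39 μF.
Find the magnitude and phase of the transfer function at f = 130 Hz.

Step 1 — Angular frequency: ω = 2π·130 = 816.8 rad/s.
Step 2 — Transfer function: H(jω) = 1/(1 + jωRC).
Step 3 — Denominator: 1 + jωRC = 1 + j·816.8·283·3.9e-05 = 1 + j9.015.
Step 4 — H = 0.01215 - j0.1096.
Step 5 — Magnitude: |H| = 0.1102 (-19.2 dB); phase: φ = -83.7°.

|H| = 0.1102 (-19.2 dB), φ = -83.7°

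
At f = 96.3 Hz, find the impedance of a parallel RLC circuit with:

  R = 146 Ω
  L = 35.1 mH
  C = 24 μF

Step 1 — Angular frequency: ω = 2π·f = 2π·96.3 = 605.1 rad/s.
Step 2 — Component impedances:
  R: Z = R = 146 Ω
  L: Z = jωL = j·605.1·0.0351 = 0 + j21.24 Ω
  C: Z = 1/(jωC) = -j/(ω·C) = 0 - j68.86 Ω
Step 3 — Parallel combination: 1/Z_total = 1/R + 1/L + 1/C; Z_total = 6.186 + j29.41 Ω = 30.05∠78.1° Ω.

Z = 6.186 + j29.41 Ω = 30.05∠78.1° Ω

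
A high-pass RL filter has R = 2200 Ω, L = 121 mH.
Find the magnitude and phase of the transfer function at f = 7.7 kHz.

Step 1 — Angular frequency: ω = 2π·7700 = 4.838e+04 rad/s.
Step 2 — Transfer function: H(jω) = jωL/(R + jωL).
Step 3 — Numerator jωL = j·5854; denominator R + jωL = 2200 + j5854.
Step 4 — H = 0.8762 + j0.3293.
Step 5 — Magnitude: |H| = 0.9361 (-0.6 dB); phase: φ = 20.6°.

|H| = 0.9361 (-0.6 dB), φ = 20.6°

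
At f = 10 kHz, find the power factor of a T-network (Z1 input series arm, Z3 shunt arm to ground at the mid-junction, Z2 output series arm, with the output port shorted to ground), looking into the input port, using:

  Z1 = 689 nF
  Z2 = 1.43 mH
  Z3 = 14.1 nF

Step 1 — Angular frequency: ω = 2π·f = 2π·1e+04 = 6.283e+04 rad/s.
Step 2 — Component impedances:
  Z1: Z = 1/(jωC) = -j/(ω·C) = 0 - j23.1 Ω
  Z2: Z = jωL = j·6.283e+04·0.00143 = 0 + j89.85 Ω
  Z3: Z = 1/(jωC) = -j/(ω·C) = 0 - j1129 Ω
Step 3 — With the output port shorted to ground, the output series arm Z2 runs from the junction to ground; the shunt arm Z3 also runs from the junction to ground. They appear in parallel: Z3 || Z2 = 0 + j97.62 Ω.
Step 4 — Series with input arm Z1: Z_in = Z1 + (Z3 || Z2) = 0 + j74.52 Ω = 74.52∠90.0° Ω.
Step 5 — Power factor: PF = cos(φ) = Re(Z)/|Z| = 0/74.52 = 0.
Step 6 — Type: Im(Z) = 74.52 ⇒ lagging (phase φ = 90.0°).

PF = 0 (lagging, φ = 90.0°)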